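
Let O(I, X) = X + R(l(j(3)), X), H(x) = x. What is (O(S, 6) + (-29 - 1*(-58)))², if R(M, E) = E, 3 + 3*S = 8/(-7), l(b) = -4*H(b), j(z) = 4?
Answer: 1681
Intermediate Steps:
l(b) = -4*b
S = -29/21 (S = -1 + (8/(-7))/3 = -1 + (8*(-⅐))/3 = -1 + (⅓)*(-8/7) = -1 - 8/21 = -29/21 ≈ -1.3810)
O(I, X) = 2*X (O(I, X) = X + X = 2*X)
(O(S, 6) + (-29 - 1*(-58)))² = (2*6 + (-29 - 1*(-58)))² = (12 + (-29 + 58))² = (12 + 29)² = 41² = 1681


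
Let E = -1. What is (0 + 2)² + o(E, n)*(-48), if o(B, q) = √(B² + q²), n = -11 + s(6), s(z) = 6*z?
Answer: 4 - 48*√626 ≈ -1197.0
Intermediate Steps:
n = 25 (n = -11 + 6*6 = -11 + 36 = 25)
(0 + 2)² + o(E, n)*(-48) = (0 + 2)² + √((-1)² + 25²)*(-48) = 2² + √(1 + 625)*(-48) = 4 + √626*(-48) = 4 - 48*√626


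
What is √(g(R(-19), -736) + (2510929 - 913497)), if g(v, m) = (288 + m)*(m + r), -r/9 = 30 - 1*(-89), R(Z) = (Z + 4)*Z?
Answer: 2*√601742 ≈ 1551.4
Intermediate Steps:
R(Z) = Z*(4 + Z) (R(Z) = (4 + Z)*Z = Z*(4 + Z))
r = -1071 (r = -9*(30 - 1*(-89)) = -9*(30 + 89) = -9*119 = -1071)
g(v, m) = (-1071 + m)*(288 + m) (g(v, m) = (288 + m)*(m - 1071) = (288 + m)*(-1071 + m) = (-1071 + m)*(288 + m))
√(g(R(-19), -736) + (2510929 - 913497)) = √((-308448 + (-736)² - 783*(-736)) + (2510929 - 913497)) = √((-308448 + 541696 + 576288) + 1597432) = √(809536 + 1597432) = √2406968 = 2*√601742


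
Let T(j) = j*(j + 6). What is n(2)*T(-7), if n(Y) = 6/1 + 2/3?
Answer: 140/3 ≈ 46.667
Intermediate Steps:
n(Y) = 20/3 (n(Y) = 6*1 + 2*(1/3) = 6 + 2/3 = 20/3)
T(j) = j*(6 + j)
n(2)*T(-7) = 20*(-7*(6 - 7))/3 = 20*(-7*(-1))/3 = (20/3)*7 = 140/3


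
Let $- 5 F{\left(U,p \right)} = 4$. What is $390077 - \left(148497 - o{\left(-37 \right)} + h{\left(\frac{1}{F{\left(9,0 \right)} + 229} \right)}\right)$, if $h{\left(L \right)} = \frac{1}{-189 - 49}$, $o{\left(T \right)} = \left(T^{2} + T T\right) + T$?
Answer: $\frac{58138879}{238} \approx 2.4428 \cdot 10^{5}$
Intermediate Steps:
$o{\left(T \right)} = T + 2 T^{2}$ ($o{\left(T \right)} = \left(T^{2} + T^{2}\right) + T = 2 T^{2} + T = T + 2 T^{2}$)
$F{\left(U,p \right)} = - \frac{4}{5}$ ($F{\left(U,p \right)} = \left(- \frac{1}{5}\right) 4 = - \frac{4}{5}$)
$h{\left(L \right)} = - \frac{1}{238}$ ($h{\left(L \right)} = \frac{1}{-238} = - \frac{1}{238}$)
$390077 - \left(148497 - o{\left(-37 \right)} + h{\left(\frac{1}{F{\left(9,0 \right)} + 229} \right)}\right) = 390077 - \left(\frac{35342285}{238} + 37 \left(1 + 2 \left(-37\right)\right)\right) = 390077 - \left(\frac{35342285}{238} + 37 \left(1 - 74\right)\right) = 390077 + \left(-148497 + \left(\left(-37\right) \left(-73\right) + \frac{1}{238}\right)\right) = 390077 + \left(-148497 + \left(2701 + \frac{1}{238}\right)\right) = 390077 + \left(-148497 + \frac{642839}{238}\right) = 390077 - \frac{34699447}{238} = \frac{58138879}{238}$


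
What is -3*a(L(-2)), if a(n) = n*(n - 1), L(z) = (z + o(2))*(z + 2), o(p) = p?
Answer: 0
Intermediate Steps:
L(z) = (2 + z)² (L(z) = (z + 2)*(z + 2) = (2 + z)*(2 + z) = (2 + z)²)
a(n) = n*(-1 + n)
-3*a(L(-2)) = -3*(4 + (-2)² + 4*(-2))*(-1 + (4 + (-2)² + 4*(-2))) = -3*(4 + 4 - 8)*(-1 + (4 + 4 - 8)) = -0*(-1 + 0) = -0*(-1) = -3*0 = 0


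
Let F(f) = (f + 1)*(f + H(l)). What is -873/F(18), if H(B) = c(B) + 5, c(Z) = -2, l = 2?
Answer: -291/133 ≈ -2.1880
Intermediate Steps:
H(B) = 3 (H(B) = -2 + 5 = 3)
F(f) = (1 + f)*(3 + f) (F(f) = (f + 1)*(f + 3) = (1 + f)*(3 + f))
-873/F(18) = -873/(3 + 18² + 4*18) = -873/(3 + 324 + 72) = -873/399 = -873*1/399 = -291/133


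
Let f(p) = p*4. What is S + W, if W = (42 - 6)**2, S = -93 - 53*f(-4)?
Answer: 2051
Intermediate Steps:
f(p) = 4*p
S = 755 (S = -93 - 212*(-4) = -93 - 53*(-16) = -93 + 848 = 755)
W = 1296 (W = 36**2 = 1296)
S + W = 755 + 1296 = 2051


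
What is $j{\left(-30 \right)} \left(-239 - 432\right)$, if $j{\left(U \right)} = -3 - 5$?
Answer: $5368$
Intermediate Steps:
$j{\left(U \right)} = -8$ ($j{\left(U \right)} = -3 - 5 = -8$)
$j{\left(-30 \right)} \left(-239 - 432\right) = - 8 \left(-239 - 432\right) = \left(-8\right) \left(-671\right) = 5368$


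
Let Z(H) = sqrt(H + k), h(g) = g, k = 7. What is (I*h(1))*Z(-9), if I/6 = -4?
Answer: -24*I*sqrt(2) ≈ -33.941*I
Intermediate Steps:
I = -24 (I = 6*(-4) = -24)
Z(H) = sqrt(7 + H) (Z(H) = sqrt(H + 7) = sqrt(7 + H))
(I*h(1))*Z(-9) = (-24*1)*sqrt(7 - 9) = -24*I*sqrt(2)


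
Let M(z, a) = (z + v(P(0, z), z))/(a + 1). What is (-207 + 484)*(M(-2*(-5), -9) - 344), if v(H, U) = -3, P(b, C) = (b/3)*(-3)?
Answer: -764243/8 ≈ -95530.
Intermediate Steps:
P(b, C) = -b (P(b, C) = (b*(1/3))*(-3) = (b/3)*(-3) = -b)
M(z, a) = (-3 + z)/(1 + a) (M(z, a) = (z - 3)/(a + 1) = (-3 + z)/(1 + a))
(-207 + 484)*(M(-2*(-5), -9) - 344) = (-207 + 484)*((-3 - 2*(-5))/(1 - 9) - 344) = 277*((-3 + 10)/(-8) - 344) = 277*(-1/8*7 - 344) = 277*(-7/8 - 344) = 277*(-2759/8) = -764243/8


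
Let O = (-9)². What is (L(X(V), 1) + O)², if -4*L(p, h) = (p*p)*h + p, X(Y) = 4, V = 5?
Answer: 5776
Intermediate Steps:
L(p, h) = -p/4 - h*p²/4 (L(p, h) = -((p*p)*h + p)/4 = -(p²*h + p)/4 = -(h*p² + p)/4 = -(p + h*p²)/4 = -p/4 - h*p²/4)
O = 81
(L(X(V), 1) + O)² = (-¼*4*(1 + 1*4) + 81)² = (-¼*4*(1 + 4) + 81)² = (-¼*4*5 + 81)² = (-5 + 81)² = 76² = 5776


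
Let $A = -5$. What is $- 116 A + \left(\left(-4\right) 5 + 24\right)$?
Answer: $584$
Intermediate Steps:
$- 116 A + \left(\left(-4\right) 5 + 24\right) = \left(-116\right) \left(-5\right) + \left(\left(-4\right) 5 + 24\right) = 580 + \left(-20 + 24\right) = 580 + 4 = 584$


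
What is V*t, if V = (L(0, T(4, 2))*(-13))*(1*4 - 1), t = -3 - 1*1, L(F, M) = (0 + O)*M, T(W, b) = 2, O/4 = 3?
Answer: 3744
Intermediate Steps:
O = 12 (O = 4*3 = 12)
L(F, M) = 12*M (L(F, M) = (0 + 12)*M = 12*M)
t = -4 (t = -3 - 1 = -4)
V = -936 (V = ((12*2)*(-13))*(1*4 - 1) = (24*(-13))*(4 - 1) = -312*3 = -936)
V*t = -936*(-4) = 3744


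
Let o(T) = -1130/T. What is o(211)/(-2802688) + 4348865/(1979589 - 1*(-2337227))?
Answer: 1640166362925/1628076054016 ≈ 1.0074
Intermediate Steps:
o(211)/(-2802688) + 4348865/(1979589 - 1*(-2337227)) = -1130/211/(-2802688) + 4348865/(1979589 - 1*(-2337227)) = -1130*1/211*(-1/2802688) + 4348865/(1979589 + 2337227) = -1130/211*(-1/2802688) + 4348865/4316816 = 565/295683584 + 4348865*(1/4316816) = 565/295683584 + 4348865/4316816 = 1640166362925/1628076054016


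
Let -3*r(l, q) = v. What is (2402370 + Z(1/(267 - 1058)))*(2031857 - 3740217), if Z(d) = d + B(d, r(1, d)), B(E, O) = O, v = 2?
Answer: -9739056997973000/2373 ≈ -4.1041e+12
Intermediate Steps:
r(l, q) = -⅔ (r(l, q) = -⅓*2 = -⅔)
Z(d) = -⅔ + d (Z(d) = d - ⅔ = -⅔ + d)
(2402370 + Z(1/(267 - 1058)))*(2031857 - 3740217) = (2402370 + (-⅔ + 1/(267 - 1058)))*(2031857 - 3740217) = (2402370 + (-⅔ + 1/(-791)))*(-1708360) = (2402370 + (-⅔ - 1/791))*(-1708360) = (2402370 - 1585/2373)*(-1708360) = (5700822425/2373)*(-1708360) = -9739056997973000/2373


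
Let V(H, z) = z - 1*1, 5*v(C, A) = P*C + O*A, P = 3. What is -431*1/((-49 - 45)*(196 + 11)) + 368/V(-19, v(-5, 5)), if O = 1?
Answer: -2386417/19458 ≈ -122.64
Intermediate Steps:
v(C, A) = A/5 + 3*C/5 (v(C, A) = (3*C + 1*A)/5 = (3*C + A)/5 = (A + 3*C)/5 = A/5 + 3*C/5)
V(H, z) = -1 + z (V(H, z) = z - 1 = -1 + z)
-431*1/((-49 - 45)*(196 + 11)) + 368/V(-19, v(-5, 5)) = -431*1/((-49 - 45)*(196 + 11)) + 368/(-1 + ((⅕)*5 + (⅗)*(-5))) = -431/(207*(-94)) + 368/(-1 + (1 - 3)) = -431/(-19458) + 368/(-1 - 2) = -431*(-1/19458) + 368/(-3) = 431/19458 + 368*(-⅓) = 431/19458 - 368/3 = -2386417/19458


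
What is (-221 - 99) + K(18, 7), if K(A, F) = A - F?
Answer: -309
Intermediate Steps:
(-221 - 99) + K(18, 7) = (-221 - 99) + (18 - 1*7) = -320 + (18 - 7) = -320 + 11 = -309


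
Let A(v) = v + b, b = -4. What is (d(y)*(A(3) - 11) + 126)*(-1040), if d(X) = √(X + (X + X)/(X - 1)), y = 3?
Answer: -131040 + 12480*√6 ≈ -1.0047e+5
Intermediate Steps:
A(v) = -4 + v (A(v) = v - 4 = -4 + v)
d(X) = √(X + 2*X/(-1 + X)) (d(X) = √(X + (2*X)/(-1 + X)) = √(X + 2*X/(-1 + X)))
(d(y)*(A(3) - 11) + 126)*(-1040) = (√(3*(1 + 3)/(-1 + 3))*((-4 + 3) - 11) + 126)*(-1040) = (√(3*4/2)*(-1 - 11) + 126)*(-1040) = (√(3*(½)*4)*(-12) + 126)*(-1040) = (√6*(-12) + 126)*(-1040) = (-12*√6 + 126)*(-1040) = (126 - 12*√6)*(-1040) = -131040 + 12480*√6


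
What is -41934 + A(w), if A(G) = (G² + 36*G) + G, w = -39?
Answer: -41856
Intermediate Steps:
A(G) = G² + 37*G
-41934 + A(w) = -41934 - 39*(37 - 39) = -41934 - 39*(-2) = -41934 + 78 = -41856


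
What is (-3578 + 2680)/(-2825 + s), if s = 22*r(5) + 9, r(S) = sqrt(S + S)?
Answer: 28736/90057 + 449*sqrt(10)/180114 ≈ 0.32697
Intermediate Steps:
r(S) = sqrt(2)*sqrt(S) (r(S) = sqrt(2*S) = sqrt(2)*sqrt(S))
s = 9 + 22*sqrt(10) (s = 22*(sqrt(2)*sqrt(5)) + 9 = 22*sqrt(10) + 9 = 9 + 22*sqrt(10) ≈ 78.570)
(-3578 + 2680)/(-2825 + s) = (-3578 + 2680)/(-2825 + (9 + 22*sqrt(10))) = -898/(-2816 + 22*sqrt(10))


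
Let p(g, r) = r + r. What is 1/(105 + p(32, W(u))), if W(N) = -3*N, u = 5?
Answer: 1/75 ≈ 0.013333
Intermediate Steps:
p(g, r) = 2*r
1/(105 + p(32, W(u))) = 1/(105 + 2*(-3*5)) = 1/(105 + 2*(-15)) = 1/(105 - 30) = 1/75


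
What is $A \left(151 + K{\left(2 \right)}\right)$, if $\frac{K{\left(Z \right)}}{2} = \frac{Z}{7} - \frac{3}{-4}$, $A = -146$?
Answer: $- \frac{156439}{7} \approx -22348.0$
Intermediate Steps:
$K{\left(Z \right)} = \frac{3}{2} + \frac{2 Z}{7}$ ($K{\left(Z \right)} = 2 \left(\frac{Z}{7} - \frac{3}{-4}\right) = 2 \left(Z \frac{1}{7} - - \frac{3}{4}\right) = 2 \left(\frac{Z}{7} + \frac{3}{4}\right) = 2 \left(\frac{3}{4} + \frac{Z}{7}\right) = \frac{3}{2} + \frac{2 Z}{7}$)
$A \left(151 + K{\left(2 \right)}\right) = - 146 \left(151 + \left(\frac{3}{2} + \frac{2}{7} \cdot 2\right)\right) = - 146 \left(151 + \left(\frac{3}{2} + \frac{4}{7}\right)\right) = - 146 \left(151 + \frac{29}{14}\right) = \left(-146\right) \frac{2143}{14} = - \frac{156439}{7}$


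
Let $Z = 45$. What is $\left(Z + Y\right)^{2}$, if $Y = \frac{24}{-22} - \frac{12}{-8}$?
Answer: $\frac{998001}{484} \approx 2062.0$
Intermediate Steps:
$Y = \frac{9}{22}$ ($Y = 24 \left(- \frac{1}{22}\right) - - \frac{3}{2} = - \frac{12}{11} + \frac{3}{2} = \frac{9}{22} \approx 0.40909$)
$\left(Z + Y\right)^{2} = \left(45 + \frac{9}{22}\right)^{2} = \left(\frac{999}{22}\right)^{2} = \frac{998001}{484}$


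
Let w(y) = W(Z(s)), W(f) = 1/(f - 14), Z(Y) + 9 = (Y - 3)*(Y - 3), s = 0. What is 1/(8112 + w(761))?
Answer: 14/113567 ≈ 0.00012328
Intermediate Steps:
Z(Y) = -9 + (-3 + Y)² (Z(Y) = -9 + (Y - 3)*(Y - 3) = -9 + (-3 + Y)*(-3 + Y) = -9 + (-3 + Y)²)
W(f) = 1/(-14 + f)
w(y) = -1/14 (w(y) = 1/(-14 + 0*(-6 + 0)) = 1/(-14 + 0*(-6)) = 1/(-14 + 0) = 1/(-14) = -1/14)
1/(8112 + w(761)) = 1/(8112 - 1/14) = 1/(113567/14) = 14/113567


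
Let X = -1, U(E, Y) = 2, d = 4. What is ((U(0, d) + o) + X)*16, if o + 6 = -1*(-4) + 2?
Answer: 16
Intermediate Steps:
o = 0 (o = -6 + (-1*(-4) + 2) = -6 + (4 + 2) = -6 + 6 = 0)
((U(0, d) + o) + X)*16 = ((2 + 0) - 1)*16 = (2 - 1)*16 = 1*16 = 16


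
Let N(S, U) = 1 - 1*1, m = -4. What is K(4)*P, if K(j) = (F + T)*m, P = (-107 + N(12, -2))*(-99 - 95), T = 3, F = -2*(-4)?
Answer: -913352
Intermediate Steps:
F = 8
N(S, U) = 0 (N(S, U) = 1 - 1 = 0)
P = 20758 (P = (-107 + 0)*(-99 - 95) = -107*(-194) = 20758)
K(j) = -44 (K(j) = (8 + 3)*(-4) = 11*(-4) = -44)
K(4)*P = -44*20758 = -913352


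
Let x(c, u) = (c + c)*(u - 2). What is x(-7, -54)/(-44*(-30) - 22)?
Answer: 392/649 ≈ 0.60401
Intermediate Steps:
x(c, u) = 2*c*(-2 + u) (x(c, u) = (2*c)*(-2 + u) = 2*c*(-2 + u))
x(-7, -54)/(-44*(-30) - 22) = (2*(-7)*(-2 - 54))/(-44*(-30) - 22) = (2*(-7)*(-56))/(1320 - 22) = 784/1298 = 784*(1/1298) = 392/649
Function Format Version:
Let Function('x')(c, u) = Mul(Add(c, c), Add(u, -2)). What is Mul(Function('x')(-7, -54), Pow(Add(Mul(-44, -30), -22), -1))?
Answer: Rational(392, 649) ≈ 0.60401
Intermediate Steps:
Function('x')(c, u) = Mul(2, c, Add(-2, u)) (Function('x')(c, u) = Mul(Mul(2, c), Add(-2, u)) = Mul(2, c, Add(-2, u)))
Mul(Function('x')(-7, -54), Pow(Add(Mul(-44, -30), -22), -1)) = Mul(Mul(2, -7, Add(-2, -54)), Pow(Add(Mul(-44, -30), -22), -1)) = Mul(Mul(2, -7, -56), Pow(Add(1320, -22), -1)) = Mul(784, Pow(1298, -1)) = Mul(784, Rational(1, 1298)) = Rational(392, 649)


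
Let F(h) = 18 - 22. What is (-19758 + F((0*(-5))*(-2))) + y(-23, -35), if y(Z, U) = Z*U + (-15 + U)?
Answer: -19007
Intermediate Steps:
F(h) = -4
y(Z, U) = -15 + U + U*Z (y(Z, U) = U*Z + (-15 + U) = -15 + U + U*Z)
(-19758 + F((0*(-5))*(-2))) + y(-23, -35) = (-19758 - 4) + (-15 - 35 - 35*(-23)) = -19762 + (-15 - 35 + 805) = -19762 + 755 = -19007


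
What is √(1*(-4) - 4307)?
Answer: 3*I*√479 ≈ 65.658*I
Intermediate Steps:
√(1*(-4) - 4307) = √(-4 - 4307) = √(-4311) = 3*I*√479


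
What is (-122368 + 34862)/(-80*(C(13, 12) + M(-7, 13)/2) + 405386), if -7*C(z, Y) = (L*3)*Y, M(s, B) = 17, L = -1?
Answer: -306271/1415031 ≈ -0.21644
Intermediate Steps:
C(z, Y) = 3*Y/7 (C(z, Y) = -(-1*3)*Y/7 = -(-3)*Y/7 = 3*Y/7)
(-122368 + 34862)/(-80*(C(13, 12) + M(-7, 13)/2) + 405386) = (-122368 + 34862)/(-80*((3/7)*12 + 17/2) + 405386) = -87506/(-80*(36/7 + 17*(½)) + 405386) = -87506/(-80*(36/7 + 17/2) + 405386) = -87506/(-80*191/14 + 405386) = -87506/(-7640/7 + 405386) = -87506/2830062/7 = -87506*7/2830062 = -306271/1415031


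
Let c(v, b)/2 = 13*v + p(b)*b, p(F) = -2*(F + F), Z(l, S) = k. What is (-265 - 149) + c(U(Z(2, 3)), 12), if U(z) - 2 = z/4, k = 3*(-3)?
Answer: -3145/2 ≈ -1572.5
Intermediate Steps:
k = -9
Z(l, S) = -9
p(F) = -4*F
U(z) = 2 + z/4
c(v, b) = -8*b² + 26*v (c(v, b) = 2*(13*v + (-4*b)*b) = 2*(13*v - 4*b²) = 2*(-4*b² + 13*v) = -8*b² + 26*v)
(-265 - 149) + c(U(Z(2, 3)), 12) = (-265 - 149) + (-8*12² + 26*(2 + (¼)*(-9))) = -414 + (-8*144 + 26*(2 - 9/4)) = -414 + (-1152 + 26*(-¼)) = -414 + (-1152 - 13/2) = -414 - 2317/2 = -3145/2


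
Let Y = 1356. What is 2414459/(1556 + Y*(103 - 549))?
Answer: -2414459/603220 ≈ -4.0026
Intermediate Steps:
2414459/(1556 + Y*(103 - 549)) = 2414459/(1556 + 1356*(103 - 549)) = 2414459/(1556 + 1356*(-446)) = 2414459/(1556 - 604776) = 2414459/(-603220) = 2414459*(-1/603220) = -2414459/603220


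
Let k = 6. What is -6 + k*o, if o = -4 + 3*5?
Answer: 60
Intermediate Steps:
o = 11 (o = -4 + 15 = 11)
-6 + k*o = -6 + 6*11 = -6 + 66 = 60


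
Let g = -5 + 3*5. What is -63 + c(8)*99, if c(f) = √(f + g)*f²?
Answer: -63 + 19008*√2 ≈ 26818.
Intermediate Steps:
g = 10 (g = -5 + 15 = 10)
c(f) = f²*√(10 + f) (c(f) = √(f + 10)*f² = √(10 + f)*f² = f²*√(10 + f))
-63 + c(8)*99 = -63 + (8²*√(10 + 8))*99 = -63 + (64*√18)*99 = -63 + (64*(3*√2))*99 = -63 + (192*√2)*99 = -63 + 19008*√2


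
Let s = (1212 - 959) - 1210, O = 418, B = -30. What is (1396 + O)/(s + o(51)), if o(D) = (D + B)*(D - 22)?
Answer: -907/174 ≈ -5.2126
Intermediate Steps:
o(D) = (-30 + D)*(-22 + D) (o(D) = (D - 30)*(D - 22) = (-30 + D)*(-22 + D))
s = -957 (s = 253 - 1210 = -957)
(1396 + O)/(s + o(51)) = (1396 + 418)/(-957 + (660 + 51**2 - 52*51)) = 1814/(-957 + (660 + 2601 - 2652)) = 1814/(-957 + 609) = 1814/(-348) = 1814*(-1/348) = -907/174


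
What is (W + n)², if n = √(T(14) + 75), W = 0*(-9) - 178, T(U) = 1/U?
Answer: (2492 - √14714)²/196 ≈ 28675.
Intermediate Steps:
W = -178 (W = 0 - 178 = -178)
n = √14714/14 (n = √(1/14 + 75) = √(1051/14) = √14714/14 ≈ 8.6644)
(W + n)² = (-178 + √14714/14)²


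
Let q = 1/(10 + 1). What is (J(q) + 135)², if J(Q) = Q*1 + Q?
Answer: 2211169/121 ≈ 18274.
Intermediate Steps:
q = 1/11 ≈ 0.090909
J(Q) = 2*Q (J(Q) = Q + Q = 2*Q)
(J(q) + 135)² = (2*(1/11) + 135)² = (2/11 + 135)² = (1487/11)² = 2211169/121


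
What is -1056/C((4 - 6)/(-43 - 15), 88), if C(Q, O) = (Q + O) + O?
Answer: -30624/5105 ≈ -5.9988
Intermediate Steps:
C(Q, O) = Q + 2*O (C(Q, O) = (O + Q) + O = Q + 2*O)
-1056/C((4 - 6)/(-43 - 15), 88) = -1056/((4 - 6)/(-43 - 15) + 2*88) = -1056/(-2/(-58) + 176) = -1056/(-2*(-1/58) + 176) = -1056/(1/29 + 176) = -1056/5105/29 = -1056*29/5105 = -30624/5105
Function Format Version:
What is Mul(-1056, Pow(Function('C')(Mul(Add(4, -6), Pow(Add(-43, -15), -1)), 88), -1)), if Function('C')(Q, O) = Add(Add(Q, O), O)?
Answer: Rational(-30624, 5105) ≈ -5.9988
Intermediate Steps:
Function('C')(Q, O) = Add(Q, Mul(2, O)) (Function('C')(Q, O) = Add(Add(O, Q), O) = Add(Q, Mul(2, O)))
Mul(-1056, Pow(Function('C')(Mul(Add(4, -6), Pow(Add(-43, -15), -1)), 88), -1)) = Mul(-1056, Pow(Add(Mul(Add(4, -6), Pow(Add(-43, -15), -1)), Mul(2, 88)), -1)) = Mul(-1056, Pow(Add(Mul(-2, Pow(-58, -1)), 176), -1)) = Mul(-1056, Pow(Add(Mul(-2, Rational(-1, 58)), 176), -1)) = Mul(-1056, Pow(Add(Rational(1, 29), 176), -1)) = Mul(-1056, Pow(Rational(5105, 29), -1)) = Mul(-1056, Rational(29, 5105)) = Rational(-30624, 5105)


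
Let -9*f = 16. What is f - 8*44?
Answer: -3184/9 ≈ -353.78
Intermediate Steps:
f = -16/9 (f = -⅑*16 = -16/9 ≈ -1.7778)
f - 8*44 = -16/9 - 8*44 = -16/9 - 352 = -3184/9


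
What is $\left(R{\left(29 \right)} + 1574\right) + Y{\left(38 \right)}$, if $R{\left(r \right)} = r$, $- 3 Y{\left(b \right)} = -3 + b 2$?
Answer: $\frac{4736}{3} \approx 1578.7$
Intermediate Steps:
$Y{\left(b \right)} = 1 - \frac{2 b}{3}$ ($Y{\left(b \right)} = - \frac{-3 + b 2}{3} = - \frac{-3 + 2 b}{3} = 1 - \frac{2 b}{3}$)
$\left(R{\left(29 \right)} + 1574\right) + Y{\left(38 \right)} = \left(29 + 1574\right) + \left(1 - \frac{76}{3}\right) = 1603 + \left(1 - \frac{76}{3}\right) = 1603 - \frac{73}{3} = \frac{4736}{3}$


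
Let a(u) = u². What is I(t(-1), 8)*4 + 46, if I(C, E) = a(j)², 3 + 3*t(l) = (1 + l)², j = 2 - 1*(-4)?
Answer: 5230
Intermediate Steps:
j = 6 (j = 2 + 4 = 6)
t(l) = -1 + (1 + l)²/3
I(C, E) = 1296 (I(C, E) = (6²)² = 36² = 1296)
I(t(-1), 8)*4 + 46 = 1296*4 + 46 = 5184 + 46 = 5230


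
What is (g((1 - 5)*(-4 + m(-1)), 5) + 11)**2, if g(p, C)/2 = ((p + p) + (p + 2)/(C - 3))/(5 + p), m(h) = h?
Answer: 142129/625 ≈ 227.41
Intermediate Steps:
g(p, C) = 2*(2*p + (2 + p)/(-3 + C))/(5 + p) (g(p, C) = 2*(((p + p) + (p + 2)/(C - 3))/(5 + p)) = 2*((2*p + (2 + p)/(-3 + C))/(5 + p)) = 2*(2*p + (2 + p)/(-3 + C))/(5 + p))
(g((1 - 5)*(-4 + m(-1)), 5) + 11)**2 = (2*(2 - 5*(1 - 5)*(-4 - 1) + 2*5*((1 - 5)*(-4 - 1)))/(-15 - 3*(1 - 5)*(-4 - 1) + 5*5 + 5*((1 - 5)*(-4 - 1))) + 11)**2 = (2*(2 - (-20)*(-5) + 2*5*(-4*(-5)))/(-15 - (-12)*(-5) + 25 + 5*(-4*(-5))) + 11)**2 = (2*(2 - 5*20 + 2*5*20)/(-15 - 3*20 + 25 + 5*20) + 11)**2 = (2*(2 - 100 + 200)/(-15 - 60 + 25 + 100) + 11)**2 = (2*102/50 + 11)**2 = (2*(1/50)*102 + 11)**2 = (102/25 + 11)**2 = (377/25)**2 = 142129/625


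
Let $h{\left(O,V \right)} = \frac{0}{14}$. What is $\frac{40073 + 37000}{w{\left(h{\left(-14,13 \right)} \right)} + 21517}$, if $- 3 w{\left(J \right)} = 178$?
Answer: $\frac{231219}{64373} \approx 3.5919$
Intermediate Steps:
$h{\left(O,V \right)} = 0$ ($h{\left(O,V \right)} = 0 \cdot \frac{1}{14} = 0$)
$w{\left(J \right)} = - \frac{178}{3}$ ($w{\left(J \right)} = \left(- \frac{1}{3}\right) 178 = - \frac{178}{3}$)
$\frac{40073 + 37000}{w{\left(h{\left(-14,13 \right)} \right)} + 21517} = \frac{40073 + 37000}{- \frac{178}{3} + 21517} = \frac{77073}{\frac{64373}{3}} = 77073 \cdot \frac{3}{64373} = \frac{231219}{64373}$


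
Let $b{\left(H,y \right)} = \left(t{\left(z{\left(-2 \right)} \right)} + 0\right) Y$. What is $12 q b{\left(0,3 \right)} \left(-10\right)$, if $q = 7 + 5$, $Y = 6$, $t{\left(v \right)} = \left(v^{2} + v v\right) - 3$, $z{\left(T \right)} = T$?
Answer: $-43200$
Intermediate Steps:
$t{\left(v \right)} = -3 + 2 v^{2}$ ($t{\left(v \right)} = \left(v^{2} + v^{2}\right) - 3 = 2 v^{2} - 3 = -3 + 2 v^{2}$)
$b{\left(H,y \right)} = 30$ ($b{\left(H,y \right)} = \left(\left(-3 + 2 \left(-2\right)^{2}\right) + 0\right) 6 = \left(\left(-3 + 2 \cdot 4\right) + 0\right) 6 = \left(\left(-3 + 8\right) + 0\right) 6 = \left(5 + 0\right) 6 = 5 \cdot 6 = 30$)
$q = 12$
$12 q b{\left(0,3 \right)} \left(-10\right) = 12 \cdot 12 \cdot 30 \left(-10\right) = 12 \cdot 360 \left(-10\right) = 4320 \left(-10\right) = -43200$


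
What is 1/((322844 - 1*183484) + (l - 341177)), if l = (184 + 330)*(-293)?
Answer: -1/352419 ≈ -2.8375e-6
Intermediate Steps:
l = -150602 (l = 514*(-293) = -150602)
1/((322844 - 1*183484) + (l - 341177)) = 1/((322844 - 1*183484) + (-150602 - 341177)) = 1/((322844 - 183484) - 491779) = 1/(139360 - 491779) = 1/(-352419) = -1/352419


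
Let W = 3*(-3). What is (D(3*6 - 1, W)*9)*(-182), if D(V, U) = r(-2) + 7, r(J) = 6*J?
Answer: 8190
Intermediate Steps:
W = -9
D(V, U) = -5 (D(V, U) = 6*(-2) + 7 = -12 + 7 = -5)
(D(3*6 - 1, W)*9)*(-182) = -5*9*(-182) = -45*(-182) = 8190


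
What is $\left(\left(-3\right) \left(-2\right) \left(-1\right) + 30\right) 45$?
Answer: $1080$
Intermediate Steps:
$\left(\left(-3\right) \left(-2\right) \left(-1\right) + 30\right) 45 = \left(6 \left(-1\right) + 30\right) 45 = \left(-6 + 30\right) 45 = 24 \cdot 45 = 1080$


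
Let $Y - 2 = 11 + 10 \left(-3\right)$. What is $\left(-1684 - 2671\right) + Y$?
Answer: $-4372$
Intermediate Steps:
$Y = -17$ ($Y = 2 + \left(11 + 10 \left(-3\right)\right) = 2 + \left(11 - 30\right) = 2 - 19 = -17$)
$\left(-1684 - 2671\right) + Y = \left(-1684 - 2671\right) - 17 = -4355 - 17 = -4372$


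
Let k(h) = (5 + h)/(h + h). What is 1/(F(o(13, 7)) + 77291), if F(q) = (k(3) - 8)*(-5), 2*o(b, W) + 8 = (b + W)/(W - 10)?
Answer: 3/231973 ≈ 1.2933e-5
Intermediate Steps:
k(h) = (5 + h)/(2*h) (k(h) = (5 + h)/((2*h)) = (5 + h)*(1/(2*h)) = (5 + h)/(2*h))
o(b, W) = -4 + (W + b)/(2*(-10 + W)) (o(b, W) = -4 + ((b + W)/(W - 10))/2 = -4 + ((W + b)/(-10 + W))/2 = -4 + (W + b)/(2*(-10 + W)))
F(q) = 100/3 (F(q) = ((1/2)*(5 + 3)/3 - 8)*(-5) = ((1/2)*(1/3)*8 - 8)*(-5) = (4/3 - 8)*(-5) = -20/3*(-5) = 100/3)
1/(F(o(13, 7)) + 77291) = 1/(100/3 + 77291) = 1/(231973/3) = 3/231973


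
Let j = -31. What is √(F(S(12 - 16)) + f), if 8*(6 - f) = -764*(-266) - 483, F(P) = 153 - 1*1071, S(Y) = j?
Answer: I*√420074/4 ≈ 162.03*I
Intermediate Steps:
S(Y) = -31
F(P) = -918 (F(P) = 153 - 1071 = -918)
f = -202693/8 (f = 6 - (-764*(-266) - 483)/8 = 6 - (203224 - 483)/8 = 6 - ⅛*202741 = 6 - 202741/8 = -202693/8 ≈ -25337.)
√(F(S(12 - 16)) + f) = √(-918 - 202693/8) = √(-210037/8) = I*√420074/4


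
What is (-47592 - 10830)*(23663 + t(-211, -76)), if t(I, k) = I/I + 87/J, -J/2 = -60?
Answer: -27650811279/20 ≈ -1.3825e+9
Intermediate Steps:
J = 120 (J = -2*(-60) = 120)
t(I, k) = 69/40 (t(I, k) = I/I + 87/120 = 1 + 87*(1/120) = 1 + 29/40 = 69/40)
(-47592 - 10830)*(23663 + t(-211, -76)) = (-47592 - 10830)*(23663 + 69/40) = -58422*946589/40 = -27650811279/20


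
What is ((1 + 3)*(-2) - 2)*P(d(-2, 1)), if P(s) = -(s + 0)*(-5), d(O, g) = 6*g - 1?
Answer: -250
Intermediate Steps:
d(O, g) = -1 + 6*g
P(s) = 5*s (P(s) = -s*(-5) = -(-5)*s = 5*s)
((1 + 3)*(-2) - 2)*P(d(-2, 1)) = ((1 + 3)*(-2) - 2)*(5*(-1 + 6*1)) = (4*(-2) - 2)*(5*(-1 + 6)) = (-8 - 2)*(5*5) = -10*25 = -250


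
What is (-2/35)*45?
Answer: -18/7 ≈ -2.5714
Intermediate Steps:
(-2/35)*45 = ((1/35)*(-2))*45 = -2/35*45 = -18/7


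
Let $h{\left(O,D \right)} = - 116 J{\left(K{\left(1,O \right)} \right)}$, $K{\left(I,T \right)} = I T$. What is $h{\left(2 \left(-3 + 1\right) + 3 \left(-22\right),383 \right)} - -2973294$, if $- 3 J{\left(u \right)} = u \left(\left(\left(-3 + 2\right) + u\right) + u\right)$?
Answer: $3354934$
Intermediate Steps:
$J{\left(u \right)} = - \frac{u \left(-1 + 2 u\right)}{3}$ ($J{\left(u \right)} = - \frac{u \left(\left(\left(-3 + 2\right) + u\right) + u\right)}{3} = - \frac{u \left(\left(-1 + u\right) + u\right)}{3} = - \frac{u \left(-1 + 2 u\right)}{3}$)
$h{\left(O,D \right)} = - \frac{116 O \left(1 - 2 O\right)}{3}$ ($h{\left(O,D \right)} = - 116 \frac{1 O \left(1 - 2 \cdot 1 O\right)}{3} = - 116 \frac{O \left(1 - 2 O\right)}{3} = - \frac{116 O \left(1 - 2 O\right)}{3}$)
$h{\left(2 \left(-3 + 1\right) + 3 \left(-22\right),383 \right)} - -2973294 = \frac{116 \left(2 \left(-3 + 1\right) + 3 \left(-22\right)\right) \left(-1 + 2 \left(2 \left(-3 + 1\right) + 3 \left(-22\right)\right)\right)}{3} - -2973294 = \frac{116 \left(2 \left(-2\right) - 66\right) \left(-1 + 2 \left(2 \left(-2\right) - 66\right)\right)}{3} + 2973294 = \frac{116 \left(-4 - 66\right) \left(-1 + 2 \left(-4 - 66\right)\right)}{3} + 2973294 = \frac{116}{3} \left(-70\right) \left(-1 + 2 \left(-70\right)\right) + 2973294 = \frac{116}{3} \left(-70\right) \left(-1 - 140\right) + 2973294 = \frac{116}{3} \left(-70\right) \left(-141\right) + 2973294 = 381640 + 2973294 = 3354934$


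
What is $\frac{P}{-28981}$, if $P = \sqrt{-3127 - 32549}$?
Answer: $- \frac{6 i \sqrt{991}}{28981} \approx - 0.0065174 i$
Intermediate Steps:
$P = 6 i \sqrt{991}$ ($P = \sqrt{-35676} = 6 i \sqrt{991} \approx 188.88 i$)
$\frac{P}{-28981} = \frac{6 i \sqrt{991}}{-28981} = 6 i \sqrt{991} \left(- \frac{1}{28981}\right) = - \frac{6 i \sqrt{991}}{28981}$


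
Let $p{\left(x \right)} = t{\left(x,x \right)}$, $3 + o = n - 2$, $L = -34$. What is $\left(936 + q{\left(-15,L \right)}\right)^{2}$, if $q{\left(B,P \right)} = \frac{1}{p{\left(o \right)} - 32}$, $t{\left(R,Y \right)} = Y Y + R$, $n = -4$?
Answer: $\frac{1401828481}{1600} \approx 8.7614 \cdot 10^{5}$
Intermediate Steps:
$o = -9$ ($o = -3 - 6 = -9$)
$t{\left(R,Y \right)} = R + Y^{2}$ ($t{\left(R,Y \right)} = Y^{2} + R = R + Y^{2}$)
$p{\left(x \right)} = x + x^{2}$
$q{\left(B,P \right)} = \frac{1}{40}$ ($q{\left(B,P \right)} = \frac{1}{- 9 \left(1 - 9\right) - 32} = \frac{1}{\left(-9\right) \left(-8\right) - 32} = \frac{1}{72 - 32} = \frac{1}{40}$)
$\left(936 + q{\left(-15,L \right)}\right)^{2} = \left(936 + \frac{1}{40}\right)^{2} = \left(\frac{37441}{40}\right)^{2} = \frac{1401828481}{1600}$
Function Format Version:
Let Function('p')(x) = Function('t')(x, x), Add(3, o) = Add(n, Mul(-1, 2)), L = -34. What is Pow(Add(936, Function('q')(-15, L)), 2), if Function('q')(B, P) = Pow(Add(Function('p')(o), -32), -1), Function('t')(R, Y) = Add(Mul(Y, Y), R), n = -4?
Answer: Rational(1401828481, 1600) ≈ 8.7614e+5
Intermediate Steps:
o = -9 (o = Add(-3, Add(-4, Mul(-1, 2))) = Add(-3, Add(-4, -2)) = Add(-3, -6) = -9)
Function('t')(R, Y) = Add(R, Pow(Y, 2)) (Function('t')(R, Y) = Add(Pow(Y, 2), R) = Add(R, Pow(Y, 2)))
Function('p')(x) = Add(x, Pow(x, 2))
Function('q')(B, P) = Rational(1, 40) (Function('q')(B, P) = Pow(Add(Mul(-9, Add(1, -9)), -32), -1) = Pow(Add(Mul(-9, -8), -32), -1) = Pow(Add(72, -32), -1) = Pow(40, -1) = Rational(1, 40))
Pow(Add(936, Function('q')(-15, L)), 2) = Pow(Add(936, Rational(1, 40)), 2) = Pow(Rational(37441, 40), 2) = Rational(1401828481, 1600)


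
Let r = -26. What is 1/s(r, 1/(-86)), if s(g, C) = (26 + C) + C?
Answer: 43/1117 ≈ 0.038496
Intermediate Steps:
s(g, C) = 26 + 2*C
1/s(r, 1/(-86)) = 1/(26 + 2/(-86)) = 1/(26 + 2*(-1/86)) = 1/(26 - 1/43) = 1/(1117/43) = 43/1117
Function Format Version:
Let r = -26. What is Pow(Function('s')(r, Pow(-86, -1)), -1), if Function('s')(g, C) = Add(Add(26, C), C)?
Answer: Rational(43, 1117) ≈ 0.038496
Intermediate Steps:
Function('s')(g, C) = Add(26, Mul(2, C))
Pow(Function('s')(r, Pow(-86, -1)), -1) = Pow(Add(26, Mul(2, Pow(-86, -1))), -1) = Pow(Add(26, Mul(2, Rational(-1, 86))), -1) = Pow(Add(26, Rational(-1, 43)), -1) = Pow(Rational(1117, 43), -1) = Rational(43, 1117)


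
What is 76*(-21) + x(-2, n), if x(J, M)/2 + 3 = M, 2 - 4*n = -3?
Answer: -3199/2 ≈ -1599.5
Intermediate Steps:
n = 5/4 (n = ½ - ¼*(-3) = ½ + ¾ = 5/4 ≈ 1.2500)
x(J, M) = -6 + 2*M
76*(-21) + x(-2, n) = 76*(-21) + (-6 + 2*(5/4)) = -1596 + (-6 + 5/2) = -1596 - 7/2 = -3199/2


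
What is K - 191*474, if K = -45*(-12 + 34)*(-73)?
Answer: -18264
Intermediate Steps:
K = 72270 (K = -45*22*(-73) = -990*(-73) = 72270)
K - 191*474 = 72270 - 191*474 = 72270 - 90534 = -18264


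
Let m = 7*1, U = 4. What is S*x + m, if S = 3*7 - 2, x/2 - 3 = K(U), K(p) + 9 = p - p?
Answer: -221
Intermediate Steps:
K(p) = -9 (K(p) = -9 + (p - p) = -9 + 0 = -9)
m = 7
x = -12 (x = 6 + 2*(-9) = 6 - 18 = -12)
S = 19 (S = 21 - 2 = 19)
S*x + m = 19*(-12) + 7 = -228 + 7 = -221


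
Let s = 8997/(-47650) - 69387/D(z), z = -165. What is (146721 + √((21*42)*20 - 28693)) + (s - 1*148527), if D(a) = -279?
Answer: -6901938571/4431450 + I*√11053 ≈ -1557.5 + 105.13*I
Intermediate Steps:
s = 1101260129/4431450 (s = 8997/(-47650) - 69387/(-279) = 8997*(-1/47650) - 69387*(-1/279) = -8997/47650 + 23129/93 = 1101260129/4431450 ≈ 248.51)
(146721 + √((21*42)*20 - 28693)) + (s - 1*148527) = (146721 + √((21*42)*20 - 28693)) + (1101260129/4431450 - 1*148527) = (146721 + √(882*20 - 28693)) + (1101260129/4431450 - 148527) = (146721 + √(17640 - 28693)) - 657088714021/4431450 = (146721 + √(-11053)) - 657088714021/4431450 = (146721 + I*√11053) - 657088714021/4431450 = -6901938571/4431450 + I*√11053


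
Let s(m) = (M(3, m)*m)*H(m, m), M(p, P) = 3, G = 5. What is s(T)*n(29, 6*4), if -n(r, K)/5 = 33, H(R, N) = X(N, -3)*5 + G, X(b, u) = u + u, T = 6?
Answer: 74250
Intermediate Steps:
X(b, u) = 2*u
H(R, N) = -25 (H(R, N) = (2*(-3))*5 + 5 = -6*5 + 5 = -30 + 5 = -25)
n(r, K) = -165 (n(r, K) = -5*33 = -165)
s(m) = -75*m (s(m) = (3*m)*(-25) = -75*m)
s(T)*n(29, 6*4) = -75*6*(-165) = -450*(-165) = 74250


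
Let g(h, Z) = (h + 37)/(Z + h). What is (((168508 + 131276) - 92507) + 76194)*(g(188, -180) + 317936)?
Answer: 721068867823/8 ≈ 9.0134e+10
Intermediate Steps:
g(h, Z) = (37 + h)/(Z + h)
(((168508 + 131276) - 92507) + 76194)*(g(188, -180) + 317936) = (((168508 + 131276) - 92507) + 76194)*((37 + 188)/(-180 + 188) + 317936) = ((299784 - 92507) + 76194)*(225/8 + 317936) = (207277 + 76194)*((⅛)*225 + 317936) = 283471*(225/8 + 317936) = 283471*(2543713/8) = 721068867823/8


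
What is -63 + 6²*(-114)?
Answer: -4167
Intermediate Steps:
-63 + 6²*(-114) = -63 + 36*(-114) = -63 - 4104 = -4167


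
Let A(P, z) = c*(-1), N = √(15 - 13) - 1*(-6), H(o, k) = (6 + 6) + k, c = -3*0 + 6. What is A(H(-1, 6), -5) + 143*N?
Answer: 852 + 143*√2 ≈ 1054.2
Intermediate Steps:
c = 6 (c = 0 + 6 = 6)
H(o, k) = 12 + k
N = 6 + √2 (N = √2 + 6 = 6 + √2 ≈ 7.4142)
A(P, z) = -6 (A(P, z) = 6*(-1) = -6)
A(H(-1, 6), -5) + 143*N = -6 + 143*(6 + √2) = -6 + (858 + 143*√2) = 852 + 143*√2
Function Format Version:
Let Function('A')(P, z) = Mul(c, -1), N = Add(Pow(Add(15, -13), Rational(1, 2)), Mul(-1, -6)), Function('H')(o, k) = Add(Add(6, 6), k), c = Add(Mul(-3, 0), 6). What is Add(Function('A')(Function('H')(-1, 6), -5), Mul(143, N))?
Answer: Add(852, Mul(143, Pow(2, Rational(1, 2)))) ≈ 1054.2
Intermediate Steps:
c = 6 (c = Add(0, 6) = 6)
Function('H')(o, k) = Add(12, k)
N = Add(6, Pow(2, Rational(1, 2))) (N = Add(Pow(2, Rational(1, 2)), 6) = Add(6, Pow(2, Rational(1, 2))) ≈ 7.4142)
Function('A')(P, z) = -6 (Function('A')(P, z) = Mul(6, -1) = -6)
Add(Function('A')(Function('H')(-1, 6), -5), Mul(143, N)) = Add(-6, Mul(143, Add(6, Pow(2, Rational(1, 2))))) = Add(-6, Add(858, Mul(143, Pow(2, Rational(1, 2))))) = Add(852, Mul(143, Pow(2, Rational(1, 2))))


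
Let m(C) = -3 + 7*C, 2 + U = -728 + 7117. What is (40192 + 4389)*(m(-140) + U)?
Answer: 240915724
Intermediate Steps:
U = 6387 (U = -2 + (-728 + 7117) = -2 + 6389 = 6387)
(40192 + 4389)*(m(-140) + U) = (40192 + 4389)*((-3 + 7*(-140)) + 6387) = 44581*((-3 - 980) + 6387) = 44581*(-983 + 6387) = 44581*5404 = 240915724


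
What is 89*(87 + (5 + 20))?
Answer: 9968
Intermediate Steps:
89*(87 + (5 + 20)) = 89*(87 + 25) = 89*112 = 9968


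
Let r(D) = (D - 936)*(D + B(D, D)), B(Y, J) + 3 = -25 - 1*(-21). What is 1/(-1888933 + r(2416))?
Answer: 1/1676387 ≈ 5.9652e-7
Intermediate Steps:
B(Y, J) = -7 (B(Y, J) = -3 + (-25 - 1*(-21)) = -3 + (-25 + 21) = -3 - 4 = -7)
r(D) = (-936 + D)*(-7 + D) (r(D) = (D - 936)*(D - 7) = (-936 + D)*(-7 + D))
1/(-1888933 + r(2416)) = 1/(-1888933 + (6552 + 2416**2 - 943*2416)) = 1/(-1888933 + (6552 + 5837056 - 2278288)) = 1/(-1888933 + 3565320) = 1/1676387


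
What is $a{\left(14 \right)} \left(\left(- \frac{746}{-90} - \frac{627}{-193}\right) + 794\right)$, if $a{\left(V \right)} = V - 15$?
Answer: $- \frac{6996094}{8685} \approx -805.54$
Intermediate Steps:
$a{\left(V \right)} = -15 + V$ ($a{\left(V \right)} = V - 15 = -15 + V$)
$a{\left(14 \right)} \left(\left(- \frac{746}{-90} - \frac{627}{-193}\right) + 794\right) = \left(-15 + 14\right) \left(\left(- \frac{746}{-90} - \frac{627}{-193}\right) + 794\right) = - (\left(\left(-746\right) \left(- \frac{1}{90}\right) - - \frac{627}{193}\right) + 794) = - (\left(\frac{373}{45} + \frac{627}{193}\right) + 794) = - (\frac{100204}{8685} + 794) = \left(-1\right) \frac{6996094}{8685} = - \frac{6996094}{8685}$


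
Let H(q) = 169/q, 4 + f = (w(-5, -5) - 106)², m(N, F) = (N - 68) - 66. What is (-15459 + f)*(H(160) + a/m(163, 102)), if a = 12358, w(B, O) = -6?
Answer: -5785986339/4640 ≈ -1.2470e+6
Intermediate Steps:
m(N, F) = -134 + N (m(N, F) = (-68 + N) - 66 = -134 + N)
f = 12540 (f = -4 + (-6 - 106)² = -4 + (-112)² = -4 + 12544 = 12540)
(-15459 + f)*(H(160) + a/m(163, 102)) = (-15459 + 12540)*(169/160 + 12358/(-134 + 163)) = -2919*(169*(1/160) + 12358/29) = -2919*(169/160 + 12358*(1/29)) = -2919*(169/160 + 12358/29) = -2919*1982181/4640 = -5785986339/4640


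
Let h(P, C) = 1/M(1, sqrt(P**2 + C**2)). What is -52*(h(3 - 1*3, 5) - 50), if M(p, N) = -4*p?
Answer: 2613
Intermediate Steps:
h(P, C) = -1/4 (h(P, C) = 1/(-4*1) = 1/(-4) = -1/4)
-52*(h(3 - 1*3, 5) - 50) = -52*(-1/4 - 50) = -52*(-201/4) = 2613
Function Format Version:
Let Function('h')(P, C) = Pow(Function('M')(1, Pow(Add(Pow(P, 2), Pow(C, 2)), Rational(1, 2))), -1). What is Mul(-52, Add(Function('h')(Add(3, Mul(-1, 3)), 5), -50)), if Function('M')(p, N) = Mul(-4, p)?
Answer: 2613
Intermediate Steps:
Function('h')(P, C) = Rational(-1, 4) (Function('h')(P, C) = Pow(Mul(-4, 1), -1) = Pow(-4, -1) = Rational(-1, 4))
Mul(-52, Add(Function('h')(Add(3, Mul(-1, 3)), 5), -50)) = Mul(-52, Add(Rational(-1, 4), -50)) = Mul(-52, Rational(-201, 4)) = 2613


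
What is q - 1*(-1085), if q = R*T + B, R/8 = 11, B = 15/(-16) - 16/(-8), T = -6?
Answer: 8929/16 ≈ 558.06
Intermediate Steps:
B = 17/16 (B = 15*(-1/16) - 16*(-⅛) = -15/16 + 2 = 17/16 ≈ 1.0625)
R = 88 (R = 8*11 = 88)
q = -8431/16 (q = 88*(-6) + 17/16 = -528 + 17/16 = -8431/16 ≈ -526.94)
q - 1*(-1085) = -8431/16 - 1*(-1085) = -8431/16 + 1085 = 8929/16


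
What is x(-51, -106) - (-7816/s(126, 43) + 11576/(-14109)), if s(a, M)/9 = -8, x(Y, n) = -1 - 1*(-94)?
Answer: -623692/42327 ≈ -14.735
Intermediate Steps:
x(Y, n) = 93 (x(Y, n) = -1 + 94 = 93)
s(a, M) = -72 (s(a, M) = 9*(-8) = -72)
x(-51, -106) - (-7816/s(126, 43) + 11576/(-14109)) = 93 - (-7816/(-72) + 11576/(-14109)) = 93 - (-7816*(-1/72) + 11576*(-1/14109)) = 93 - (977/9 - 11576/14109) = 93 - 1*4560103/42327 = 93 - 4560103/42327 = -623692/42327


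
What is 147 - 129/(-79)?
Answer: 11742/79 ≈ 148.63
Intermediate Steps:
147 - 129/(-79) = 147 - 1/79*(-129) = 147 + 129/79 = 11742/79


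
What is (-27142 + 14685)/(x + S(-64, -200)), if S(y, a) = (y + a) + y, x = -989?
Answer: 12457/1317 ≈ 9.4586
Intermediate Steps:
S(y, a) = a + 2*y (S(y, a) = (a + y) + y = a + 2*y)
(-27142 + 14685)/(x + S(-64, -200)) = (-27142 + 14685)/(-989 + (-200 + 2*(-64))) = -12457/(-989 + (-200 - 128)) = -12457/(-989 - 328) = -12457/(-1317) = -12457*(-1/1317) = 12457/1317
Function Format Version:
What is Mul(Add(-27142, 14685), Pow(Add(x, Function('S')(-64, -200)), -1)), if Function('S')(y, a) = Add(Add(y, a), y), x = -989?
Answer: Rational(12457, 1317) ≈ 9.4586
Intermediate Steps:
Function('S')(y, a) = Add(a, Mul(2, y)) (Function('S')(y, a) = Add(Add(a, y), y) = Add(a, Mul(2, y)))
Mul(Add(-27142, 14685), Pow(Add(x, Function('S')(-64, -200)), -1)) = Mul(Add(-27142, 14685), Pow(Add(-989, Add(-200, Mul(2, -64))), -1)) = Mul(-12457, Pow(Add(-989, Add(-200, -128)), -1)) = Mul(-12457, Pow(Add(-989, -328), -1)) = Mul(-12457, Pow(-1317, -1)) = Mul(-12457, Rational(-1, 1317)) = Rational(12457, 1317)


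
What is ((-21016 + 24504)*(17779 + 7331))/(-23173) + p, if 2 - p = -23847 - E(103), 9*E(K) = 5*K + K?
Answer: 1399981229/69519 ≈ 20138.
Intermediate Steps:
E(K) = 2*K/3 (E(K) = (5*K + K)/9 = (6*K)/9 = 2*K/3)
p = 71753/3 (p = 2 - (-23847 - 2*103/3) = 2 - (-23847 - 1*206/3) = 2 - (-23847 - 206/3) = 2 - 1*(-71747/3) = 2 + 71747/3 = 71753/3 ≈ 23918.)
((-21016 + 24504)*(17779 + 7331))/(-23173) + p = ((-21016 + 24504)*(17779 + 7331))/(-23173) + 71753/3 = (3488*25110)*(-1/23173) + 71753/3 = 87583680*(-1/23173) + 71753/3 = -87583680/23173 + 71753/3 = 1399981229/69519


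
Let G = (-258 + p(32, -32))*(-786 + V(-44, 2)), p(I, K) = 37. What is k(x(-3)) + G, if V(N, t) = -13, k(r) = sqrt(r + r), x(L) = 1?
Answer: 176579 + sqrt(2) ≈ 1.7658e+5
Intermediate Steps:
k(r) = sqrt(2)*sqrt(r) (k(r) = sqrt(2*r) = sqrt(2)*sqrt(r))
G = 176579 (G = (-258 + 37)*(-786 - 13) = -221*(-799) = 176579)
k(x(-3)) + G = sqrt(2)*sqrt(1) + 176579 = sqrt(2)*1 + 176579 = sqrt(2) + 176579 = 176579 + sqrt(2)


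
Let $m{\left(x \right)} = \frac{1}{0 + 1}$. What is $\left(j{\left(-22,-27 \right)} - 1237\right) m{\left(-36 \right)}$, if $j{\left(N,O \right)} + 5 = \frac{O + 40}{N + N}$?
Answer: $- \frac{54661}{44} \approx -1242.3$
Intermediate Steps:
$j{\left(N,O \right)} = -5 + \frac{40 + O}{2 N}$ ($j{\left(N,O \right)} = -5 + \frac{O + 40}{N + N} = -5 + \frac{40 + O}{2 N}$)
$m{\left(x \right)} = 1$ ($m{\left(x \right)} = 1^{-1} = 1$)
$\left(j{\left(-22,-27 \right)} - 1237\right) m{\left(-36 \right)} = \left(\frac{40 - 27 - -220}{2 \left(-22\right)} - 1237\right) 1 = \left(\frac{1}{2} \left(- \frac{1}{22}\right) \left(40 - 27 + 220\right) - 1237\right) 1 = \left(\frac{1}{2} \left(- \frac{1}{22}\right) 233 - 1237\right) 1 = \left(- \frac{233}{44} - 1237\right) 1 = \left(- \frac{54661}{44}\right) 1 = - \frac{54661}{44}$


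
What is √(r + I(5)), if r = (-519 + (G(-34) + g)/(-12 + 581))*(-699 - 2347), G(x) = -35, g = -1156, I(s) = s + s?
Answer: √513892794958/569 ≈ 1259.9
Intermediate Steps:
I(s) = 2*s
r = 903145092/569 (r = (-519 + (-35 - 1156)/(-12 + 581))*(-699 - 2347) = (-519 - 1191/569)*(-3046) = -296502/569*(-3046) = 903145092/569 ≈ 1.5873e+6)
√(r + I(5)) = √(903145092/569 + 2*5) = √(903145092/569 + 10) = √(903150782/569) = √513892794958/569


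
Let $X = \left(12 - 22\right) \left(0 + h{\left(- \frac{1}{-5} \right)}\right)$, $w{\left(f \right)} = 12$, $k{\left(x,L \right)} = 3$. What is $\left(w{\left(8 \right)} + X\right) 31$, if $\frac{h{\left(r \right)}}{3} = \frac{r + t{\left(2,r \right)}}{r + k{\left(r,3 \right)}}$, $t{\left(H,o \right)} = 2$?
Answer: $- \frac{2139}{8} \approx -267.38$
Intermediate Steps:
$h{\left(r \right)} = \frac{3 \left(2 + r\right)}{3 + r}$ ($h{\left(r \right)} = 3 \frac{r + 2}{r + 3} = 3 \frac{2 + r}{3 + r} = \frac{3 \left(2 + r\right)}{3 + r}$)
$X = - \frac{165}{8}$ ($X = \left(12 - 22\right) \left(0 + \frac{3 \left(2 - \frac{1}{-5}\right)}{3 - \frac{1}{-5}}\right) = - 10 \left(0 + \frac{3 \left(2 - - \frac{1}{5}\right)}{3 - - \frac{1}{5}}\right) = - 10 \left(0 + \frac{3 \left(2 + \frac{1}{5}\right)}{3 + \frac{1}{5}}\right) = - 10 \left(0 + 3 \frac{1}{\frac{16}{5}} \cdot \frac{11}{5}\right) = - 10 \left(0 + 3 \cdot \frac{5}{16} \cdot \frac{11}{5}\right) = - 10 \left(0 + \frac{33}{16}\right) = \left(-10\right) \frac{33}{16} = - \frac{165}{8} \approx -20.625$)
$\left(w{\left(8 \right)} + X\right) 31 = \left(12 - \frac{165}{8}\right) 31 = \left(- \frac{69}{8}\right) 31 = - \frac{2139}{8}$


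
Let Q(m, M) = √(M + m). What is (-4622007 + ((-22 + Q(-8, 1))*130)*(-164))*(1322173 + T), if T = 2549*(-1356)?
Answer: 8863557032057 + 45502657720*I*√7 ≈ 8.8636e+12 + 1.2039e+11*I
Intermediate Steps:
T = -3456444
(-4622007 + ((-22 + Q(-8, 1))*130)*(-164))*(1322173 + T) = (-4622007 + ((-22 + √(1 - 8))*130)*(-164))*(1322173 - 3456444) = (-4622007 + ((-22 + √(-7))*130)*(-164))*(-2134271) = (-4622007 + ((-22 + I*√7)*130)*(-164))*(-2134271) = (-4622007 + (-2860 + 130*I*√7)*(-164))*(-2134271) = (-4622007 + (469040 - 21320*I*√7))*(-2134271) = (-4152967 - 21320*I*√7)*(-2134271) = 8863557032057 + 45502657720*I*√7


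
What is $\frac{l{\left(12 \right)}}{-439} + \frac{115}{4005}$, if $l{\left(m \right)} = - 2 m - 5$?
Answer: $\frac{33326}{351639} \approx 0.094773$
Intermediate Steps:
$l{\left(m \right)} = -5 - 2 m$
$\frac{l{\left(12 \right)}}{-439} + \frac{115}{4005} = \frac{-5 - 24}{-439} + \frac{115}{4005} = \left(-5 - 24\right) \left(- \frac{1}{439}\right) + 115 \cdot \frac{1}{4005} = \left(-29\right) \left(- \frac{1}{439}\right) + \frac{23}{801} = \frac{29}{439} + \frac{23}{801} = \frac{33326}{351639}$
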